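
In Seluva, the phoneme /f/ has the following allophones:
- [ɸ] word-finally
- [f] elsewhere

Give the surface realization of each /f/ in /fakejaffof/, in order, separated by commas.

[f], [f], [f], [ɸ]

Occurrence 1 (position 1): no conditioning environment matches → elsewhere allophone [f].
Occurrence 2 (position 7): no conditioning environment matches → elsewhere allophone [f].
Occurrence 3 (position 8): no conditioning environment matches → elsewhere allophone [f].
Occurrence 4 (position 10): word-finally → [ɸ].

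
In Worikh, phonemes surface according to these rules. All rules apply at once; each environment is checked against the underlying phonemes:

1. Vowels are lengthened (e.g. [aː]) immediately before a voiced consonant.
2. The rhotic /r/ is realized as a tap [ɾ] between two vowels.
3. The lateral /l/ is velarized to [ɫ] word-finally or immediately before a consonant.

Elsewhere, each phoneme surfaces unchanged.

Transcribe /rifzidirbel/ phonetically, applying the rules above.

[rifziːdiːrbeːɫ]

/r/ (word-initial): rule 2 targets it, but not between two vowels → unchanged [r].
/i/ (between /r/ and /f/) fails the environment for rule 1, so it stays [i].
/f/ (between /i/ and /z/) is unaffected → [f].
/z/ stays [z].
/i/ meets the environment for rule 1 (before a voiced consonant) → [iː].
/d/ — not in any rule's target class → [d].
/i/ (between /d/ and /r/): before a voiced consonant, so rule 1 applies → [iː].
/r/ (between /i/ and /b/) is in the target of rule 2 but the environment (between two vowels) is not met → [r].
/b/ (between /r/ and /e/) is unaffected → [b].
/e/ — between /b/ and /l/, before a voiced consonant — surfaces as [eː] (rule 1).
/l/ meets the environment for rule 3 (word-finally or immediately before a consonant) → [ɫ].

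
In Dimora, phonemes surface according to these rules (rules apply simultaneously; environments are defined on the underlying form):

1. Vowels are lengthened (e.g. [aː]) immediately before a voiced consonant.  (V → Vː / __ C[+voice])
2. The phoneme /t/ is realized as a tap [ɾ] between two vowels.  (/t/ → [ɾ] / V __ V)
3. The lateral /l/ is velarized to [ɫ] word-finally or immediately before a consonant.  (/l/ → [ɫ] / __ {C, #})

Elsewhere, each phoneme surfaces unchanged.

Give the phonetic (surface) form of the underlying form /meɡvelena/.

/m/ (word-initial): no rule targets it → [m].
/e/ meets the environment for rule 1 (before a voiced consonant) → [eː].
/ɡ/ stays [ɡ].
/v/ (between /ɡ/ and /e/): no rule targets it → [v].
/e/ — between /v/ and /l/, before a voiced consonant — surfaces as [eː] (rule 1).
/l/ (between /e/ and /e/) fails the environment for rule 3, so it stays [l].
/e/ — between /l/ and /n/, before a voiced consonant — surfaces as [eː] (rule 1).
/n/ (between /e/ and /a/) is unaffected → [n].
/a/ (word-final) is in the target of rule 1 but the environment (before a voiced consonant) is not met → [a].

[meːɡveːleːna]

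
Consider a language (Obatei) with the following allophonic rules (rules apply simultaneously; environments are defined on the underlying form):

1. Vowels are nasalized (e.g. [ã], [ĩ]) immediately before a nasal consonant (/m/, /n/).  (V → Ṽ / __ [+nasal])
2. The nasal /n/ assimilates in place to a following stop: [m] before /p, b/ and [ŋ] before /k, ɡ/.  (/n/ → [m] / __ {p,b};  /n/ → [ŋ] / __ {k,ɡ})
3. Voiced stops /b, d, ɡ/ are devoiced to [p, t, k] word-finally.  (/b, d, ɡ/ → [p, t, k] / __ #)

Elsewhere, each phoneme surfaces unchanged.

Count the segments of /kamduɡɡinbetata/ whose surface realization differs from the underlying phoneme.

Segments that undergo a rule: /a/ → [ã] (rule 1); /i/ → [ĩ] (rule 1); /n/ → [m] (rule 2).
All other segments surface unchanged.

3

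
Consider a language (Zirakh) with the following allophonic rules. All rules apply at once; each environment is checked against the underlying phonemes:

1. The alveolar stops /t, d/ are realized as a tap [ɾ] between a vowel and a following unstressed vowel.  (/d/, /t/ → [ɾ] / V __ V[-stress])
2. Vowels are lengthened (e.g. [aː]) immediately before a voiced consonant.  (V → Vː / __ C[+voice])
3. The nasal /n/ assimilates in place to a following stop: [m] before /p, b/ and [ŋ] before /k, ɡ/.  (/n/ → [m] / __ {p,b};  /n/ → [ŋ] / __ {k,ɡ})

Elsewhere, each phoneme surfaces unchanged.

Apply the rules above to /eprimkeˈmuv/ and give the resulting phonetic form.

/e/ (word-initial) is in the target of rule 2 but the environment (before a voiced consonant) is not met → [e].
/p/ (between /e/ and /r/): no rule targets it → [p].
/r/ stays [r].
/i/ (between /r/ and /m/): before a voiced consonant, so rule 2 applies → [iː].
/m/ stays [m].
/k/ stays [k].
/e/ (between /k/ and /m/): before a voiced consonant, so rule 2 applies → [eː].
/m/ (between /e/ and /u/) is unaffected → [m].
/u/ — between /m/ and /v/, before a voiced consonant — surfaces as [uː] (rule 2).
/v/ — not in any rule's target class → [v].

[epriːmkeːˈmuːv]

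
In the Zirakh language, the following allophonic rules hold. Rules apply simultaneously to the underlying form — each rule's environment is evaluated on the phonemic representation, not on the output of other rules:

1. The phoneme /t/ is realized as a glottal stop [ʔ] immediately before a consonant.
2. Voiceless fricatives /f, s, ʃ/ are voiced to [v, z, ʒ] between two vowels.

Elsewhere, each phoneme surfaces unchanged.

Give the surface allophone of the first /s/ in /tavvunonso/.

[s]

/s/ (between /n/ and /o/) fails the environment for rule 2, so it stays [s].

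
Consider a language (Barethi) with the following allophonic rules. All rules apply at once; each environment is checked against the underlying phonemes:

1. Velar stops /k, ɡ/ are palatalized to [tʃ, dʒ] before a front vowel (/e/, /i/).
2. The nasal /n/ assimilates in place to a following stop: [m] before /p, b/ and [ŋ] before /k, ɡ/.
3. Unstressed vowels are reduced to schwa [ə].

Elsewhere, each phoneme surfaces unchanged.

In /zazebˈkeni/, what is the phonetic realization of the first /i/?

/i/ — word-final, in an unstressed syllable — surfaces as [ə] (rule 3).

[ə]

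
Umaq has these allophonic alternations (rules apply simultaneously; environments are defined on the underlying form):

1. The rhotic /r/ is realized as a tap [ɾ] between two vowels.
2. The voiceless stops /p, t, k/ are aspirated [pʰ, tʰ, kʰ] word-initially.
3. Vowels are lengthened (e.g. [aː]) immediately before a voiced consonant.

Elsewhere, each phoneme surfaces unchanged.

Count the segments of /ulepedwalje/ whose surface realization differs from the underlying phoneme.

Segments that undergo a rule: /u/ → [uː] (rule 3); /e/ → [eː] (rule 3); /a/ → [aː] (rule 3).
All other segments surface unchanged.

3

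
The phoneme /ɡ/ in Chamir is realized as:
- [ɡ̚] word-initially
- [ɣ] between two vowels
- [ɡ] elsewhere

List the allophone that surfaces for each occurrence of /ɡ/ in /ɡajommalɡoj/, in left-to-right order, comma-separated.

Occurrence 1 (position 1): word-initially → [ɡ̚].
Occurrence 2 (position 9): no conditioning environment matches → elsewhere allophone [ɡ].

[ɡ̚], [ɡ]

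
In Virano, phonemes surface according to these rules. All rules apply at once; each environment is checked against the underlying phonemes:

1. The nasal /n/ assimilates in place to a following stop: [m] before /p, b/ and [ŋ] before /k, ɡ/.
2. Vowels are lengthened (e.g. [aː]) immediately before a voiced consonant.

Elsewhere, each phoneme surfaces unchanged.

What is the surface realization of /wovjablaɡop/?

/w/ — not in any rule's target class → [w].
Rule 2 applies to /o/ (between /w/ and /v/: before a voiced consonant) → [oː].
/v/ — not in any rule's target class → [v].
/j/ stays [j].
/a/ (between /j/ and /b/) occurs before a voiced consonant → [aː] by rule 2.
/b/ — not in any rule's target class → [b].
/l/ stays [l].
Rule 2 applies to /a/ (between /l/ and /ɡ/: before a voiced consonant) → [aː].
/ɡ/ stays [ɡ].
/o/ — between /ɡ/ and /p/; rule 2 does not apply here → [o].
/p/ (word-final): no rule targets it → [p].

[woːvjaːblaːɡop]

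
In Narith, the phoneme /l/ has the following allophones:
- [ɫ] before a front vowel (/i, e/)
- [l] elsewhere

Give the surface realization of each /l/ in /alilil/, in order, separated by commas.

Occurrence 1 (position 2): before a front vowel (/i, e/) → [ɫ].
Occurrence 2 (position 4): before a front vowel (/i, e/) → [ɫ].
Occurrence 3 (position 6): no conditioning environment matches → elsewhere allophone [l].

[ɫ], [ɫ], [l]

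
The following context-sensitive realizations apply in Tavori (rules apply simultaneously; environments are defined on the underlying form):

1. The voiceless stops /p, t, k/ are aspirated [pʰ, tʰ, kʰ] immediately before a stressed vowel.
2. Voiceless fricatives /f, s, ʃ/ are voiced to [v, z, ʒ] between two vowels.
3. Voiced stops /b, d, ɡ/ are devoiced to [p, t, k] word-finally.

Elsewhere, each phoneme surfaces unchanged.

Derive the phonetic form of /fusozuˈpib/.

/f/ (word-initial): rule 2 targets it, but not between two vowels → unchanged [f].
/u/ — not in any rule's target class → [u].
/s/ (between /u/ and /o/) occurs between two vowels → [z] by rule 2.
/o/ stays [o].
/z/ (between /o/ and /u/) is unaffected → [z].
/u/ — not in any rule's target class → [u].
/p/ meets the environment for rule 1 (immediately before a stressed vowel) → [pʰ].
/i/ (between /p/ and /b/): no rule targets it → [i].
/b/ (word-final) occurs word-finally → [p] by rule 3.

[fuzozuˈpʰip]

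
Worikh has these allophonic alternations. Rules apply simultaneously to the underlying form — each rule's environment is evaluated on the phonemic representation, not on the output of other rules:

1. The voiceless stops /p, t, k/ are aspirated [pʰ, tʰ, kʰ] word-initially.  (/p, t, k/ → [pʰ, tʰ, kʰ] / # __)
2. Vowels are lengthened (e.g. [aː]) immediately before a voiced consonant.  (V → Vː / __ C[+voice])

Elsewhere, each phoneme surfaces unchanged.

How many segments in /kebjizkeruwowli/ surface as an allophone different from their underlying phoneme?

6

Segments that undergo a rule: /k/ → [kʰ] (rule 1); /e/ → [eː] (rule 2); /i/ → [iː] (rule 2); /e/ → [eː] (rule 2); /u/ → [uː] (rule 2); /o/ → [oː] (rule 2).
All other segments surface unchanged.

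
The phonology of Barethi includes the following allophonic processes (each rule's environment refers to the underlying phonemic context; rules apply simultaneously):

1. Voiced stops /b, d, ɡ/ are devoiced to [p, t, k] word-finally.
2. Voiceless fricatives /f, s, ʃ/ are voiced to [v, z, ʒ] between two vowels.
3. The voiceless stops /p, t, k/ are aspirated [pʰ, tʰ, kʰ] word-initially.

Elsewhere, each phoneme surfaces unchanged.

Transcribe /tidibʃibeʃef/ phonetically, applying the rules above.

/t/ (word-initial) occurs word-initially → [tʰ] by rule 3.
/d/ (between /i/ and /i/): rule 1 targets it, but not word-finally → unchanged [d].
/b/ (between /i/ and /ʃ/): rule 1 targets it, but not word-finally → unchanged [b].
/ʃ/ — between /b/ and /i/; rule 2 does not apply here → [ʃ].
/b/ (between /i/ and /e/) fails the environment for rule 1, so it stays [b].
/ʃ/ — between /e/ and /e/, between two vowels — surfaces as [ʒ] (rule 2).
/f/ — word-final; rule 2 does not apply here → [f].

[tʰidibʃibeʒef]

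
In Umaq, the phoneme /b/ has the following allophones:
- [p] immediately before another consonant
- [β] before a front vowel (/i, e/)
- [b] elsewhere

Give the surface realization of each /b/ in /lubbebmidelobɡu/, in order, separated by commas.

Occurrence 1 (position 3): immediately before another consonant → [p].
Occurrence 2 (position 4): before a front vowel (/i, e/) → [β].
Occurrence 3 (position 6): immediately before another consonant → [p].
Occurrence 4 (position 13): immediately before another consonant → [p].

[p], [β], [p], [p]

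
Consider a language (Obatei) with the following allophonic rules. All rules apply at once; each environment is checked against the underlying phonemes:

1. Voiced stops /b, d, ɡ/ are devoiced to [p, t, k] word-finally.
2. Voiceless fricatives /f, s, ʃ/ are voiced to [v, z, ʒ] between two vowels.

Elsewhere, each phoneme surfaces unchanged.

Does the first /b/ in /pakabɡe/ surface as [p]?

/b/ (between /a/ and /ɡ/) fails the environment for rule 1, so it stays [b].
The actual realization is [b], not [p].

No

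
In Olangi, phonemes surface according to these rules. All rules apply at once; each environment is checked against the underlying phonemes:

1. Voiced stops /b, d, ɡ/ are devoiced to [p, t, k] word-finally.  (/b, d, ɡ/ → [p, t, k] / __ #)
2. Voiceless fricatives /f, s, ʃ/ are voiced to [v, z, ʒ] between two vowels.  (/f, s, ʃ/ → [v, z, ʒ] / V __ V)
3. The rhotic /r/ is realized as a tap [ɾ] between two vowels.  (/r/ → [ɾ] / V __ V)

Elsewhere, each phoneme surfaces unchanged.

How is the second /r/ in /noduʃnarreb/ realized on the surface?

/r/ — between /r/ and /e/; rule 3 does not apply here → [r].

[r]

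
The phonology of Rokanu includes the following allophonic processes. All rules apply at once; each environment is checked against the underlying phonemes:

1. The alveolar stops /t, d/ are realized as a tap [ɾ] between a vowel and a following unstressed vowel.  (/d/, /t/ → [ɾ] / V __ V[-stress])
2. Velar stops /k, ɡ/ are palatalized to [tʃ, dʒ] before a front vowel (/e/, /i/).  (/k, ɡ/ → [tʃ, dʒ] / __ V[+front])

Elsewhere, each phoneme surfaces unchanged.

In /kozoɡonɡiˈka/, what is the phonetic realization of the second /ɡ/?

[dʒ]

/ɡ/ (between /n/ and /i/): before a front vowel, so rule 2 applies → [dʒ].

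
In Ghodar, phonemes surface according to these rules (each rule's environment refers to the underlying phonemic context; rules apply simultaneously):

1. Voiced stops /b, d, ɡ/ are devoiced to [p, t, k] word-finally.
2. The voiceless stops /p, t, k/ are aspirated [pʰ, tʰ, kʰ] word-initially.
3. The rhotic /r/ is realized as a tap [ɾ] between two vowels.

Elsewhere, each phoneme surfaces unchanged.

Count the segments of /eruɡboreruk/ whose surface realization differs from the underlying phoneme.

3

Segments that undergo a rule: /r/ → [ɾ] (rule 3); /r/ → [ɾ] (rule 3); /r/ → [ɾ] (rule 3).
All other segments surface unchanged.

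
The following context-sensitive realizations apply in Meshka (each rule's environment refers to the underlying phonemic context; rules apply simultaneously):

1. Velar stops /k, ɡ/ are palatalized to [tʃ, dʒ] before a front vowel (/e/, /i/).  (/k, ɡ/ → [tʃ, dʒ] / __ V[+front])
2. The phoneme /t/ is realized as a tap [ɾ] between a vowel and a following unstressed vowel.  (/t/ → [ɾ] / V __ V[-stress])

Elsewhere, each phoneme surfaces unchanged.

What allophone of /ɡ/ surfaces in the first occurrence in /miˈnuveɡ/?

/ɡ/ (word-final): rule 1 targets it, but not before a front vowel → unchanged [ɡ].

[ɡ]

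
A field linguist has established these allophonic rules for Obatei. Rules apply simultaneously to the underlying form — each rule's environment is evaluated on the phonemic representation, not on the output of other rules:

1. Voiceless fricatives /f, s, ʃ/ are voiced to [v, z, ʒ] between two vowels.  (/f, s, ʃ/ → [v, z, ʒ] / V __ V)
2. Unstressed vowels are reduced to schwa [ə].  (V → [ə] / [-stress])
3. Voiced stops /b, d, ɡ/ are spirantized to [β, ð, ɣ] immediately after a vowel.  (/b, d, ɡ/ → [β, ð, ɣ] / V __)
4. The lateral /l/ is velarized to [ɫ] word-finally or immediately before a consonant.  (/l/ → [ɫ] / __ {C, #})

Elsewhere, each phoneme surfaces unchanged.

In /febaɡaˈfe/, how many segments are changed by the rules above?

Segments that undergo a rule: /e/ → [ə] (rule 2); /b/ → [β] (rule 3); /a/ → [ə] (rule 2); /ɡ/ → [ɣ] (rule 3); /a/ → [ə] (rule 2); /f/ → [v] (rule 1).
All other segments surface unchanged.

6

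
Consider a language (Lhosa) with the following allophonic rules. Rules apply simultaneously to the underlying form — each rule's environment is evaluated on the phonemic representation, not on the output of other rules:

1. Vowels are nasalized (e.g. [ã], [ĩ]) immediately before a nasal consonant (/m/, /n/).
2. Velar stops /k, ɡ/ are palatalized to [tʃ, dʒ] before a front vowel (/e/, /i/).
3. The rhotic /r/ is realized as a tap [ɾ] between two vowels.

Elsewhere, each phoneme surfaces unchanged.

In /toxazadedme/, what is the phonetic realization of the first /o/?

[o]

/o/ — between /t/ and /x/; rule 1 does not apply here → [o].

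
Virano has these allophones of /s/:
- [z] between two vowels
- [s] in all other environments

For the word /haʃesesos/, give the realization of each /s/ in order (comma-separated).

[z], [z], [s]

Occurrence 1 (position 5): between two vowels → [z].
Occurrence 2 (position 7): between two vowels → [z].
Occurrence 3 (position 9): no conditioning environment matches → elsewhere allophone [s].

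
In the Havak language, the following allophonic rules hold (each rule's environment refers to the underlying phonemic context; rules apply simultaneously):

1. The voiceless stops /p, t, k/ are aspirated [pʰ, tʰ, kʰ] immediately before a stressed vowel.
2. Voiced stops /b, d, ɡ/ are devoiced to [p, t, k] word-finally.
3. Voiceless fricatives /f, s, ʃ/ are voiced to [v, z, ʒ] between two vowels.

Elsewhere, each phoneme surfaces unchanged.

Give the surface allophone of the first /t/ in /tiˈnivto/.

/t/ — word-initial; rule 1 does not apply here → [t].

[t]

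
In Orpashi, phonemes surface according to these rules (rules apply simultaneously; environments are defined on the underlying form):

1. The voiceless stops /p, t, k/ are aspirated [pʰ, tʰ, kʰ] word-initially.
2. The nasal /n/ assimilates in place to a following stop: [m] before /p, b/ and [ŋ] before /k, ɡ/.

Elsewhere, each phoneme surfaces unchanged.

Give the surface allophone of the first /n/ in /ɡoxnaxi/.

[n]

/n/ (between /x/ and /a/) is in the target of rule 2 but the environment (before a labial or velar stop) is not met → [n].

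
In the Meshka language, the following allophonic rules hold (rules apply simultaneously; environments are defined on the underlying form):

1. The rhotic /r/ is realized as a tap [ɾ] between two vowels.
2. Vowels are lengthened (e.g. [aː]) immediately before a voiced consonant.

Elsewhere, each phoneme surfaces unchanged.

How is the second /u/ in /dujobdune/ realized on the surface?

[uː]

/u/ — between /d/ and /n/, before a voiced consonant — surfaces as [uː] (rule 2).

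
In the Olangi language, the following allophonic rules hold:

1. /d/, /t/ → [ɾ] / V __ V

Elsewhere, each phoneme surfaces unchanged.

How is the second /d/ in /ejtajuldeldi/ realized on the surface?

/d/ (between /l/ and /i/): rule 1 targets it, but not between two vowels → unchanged [d].

[d]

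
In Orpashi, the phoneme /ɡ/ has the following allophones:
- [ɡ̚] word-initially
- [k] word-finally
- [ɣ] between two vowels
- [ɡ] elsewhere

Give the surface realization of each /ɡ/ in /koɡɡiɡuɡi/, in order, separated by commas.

Occurrence 1 (position 3): no conditioning environment matches → elsewhere allophone [ɡ].
Occurrence 2 (position 4): no conditioning environment matches → elsewhere allophone [ɡ].
Occurrence 3 (position 6): between two vowels → [ɣ].
Occurrence 4 (position 8): between two vowels → [ɣ].

[ɡ], [ɡ], [ɣ], [ɣ]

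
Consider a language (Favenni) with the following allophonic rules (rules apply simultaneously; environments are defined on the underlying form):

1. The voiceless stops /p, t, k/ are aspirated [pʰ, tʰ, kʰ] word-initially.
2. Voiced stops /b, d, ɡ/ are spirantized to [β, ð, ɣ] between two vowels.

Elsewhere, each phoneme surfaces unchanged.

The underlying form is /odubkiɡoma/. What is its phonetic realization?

[oðubkiɣoma]

/o/ (word-initial) is unaffected → [o].
Rule 2 applies to /d/ (between /o/ and /u/: between two vowels) → [ð].
/u/ — not in any rule's target class → [u].
/b/ (between /u/ and /k/) is in the target of rule 2 but the environment (between two vowels) is not met → [b].
/k/ (between /b/ and /i/) is in the target of rule 1 but the environment (word-initially) is not met → [k].
/i/ — not in any rule's target class → [i].
Rule 2 applies to /ɡ/ (between /i/ and /o/: between two vowels) → [ɣ].
/o/ stays [o].
/m/ stays [m].
/a/ — not in any rule's target class → [a].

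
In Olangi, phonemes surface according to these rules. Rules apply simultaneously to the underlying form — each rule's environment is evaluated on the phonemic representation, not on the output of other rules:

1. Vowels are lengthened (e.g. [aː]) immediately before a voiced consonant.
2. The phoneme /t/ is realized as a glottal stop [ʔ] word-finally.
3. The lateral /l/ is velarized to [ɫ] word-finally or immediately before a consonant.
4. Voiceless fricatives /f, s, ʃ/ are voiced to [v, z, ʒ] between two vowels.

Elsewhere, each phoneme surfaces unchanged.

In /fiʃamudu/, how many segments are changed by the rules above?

Segments that undergo a rule: /ʃ/ → [ʒ] (rule 4); /a/ → [aː] (rule 1); /u/ → [uː] (rule 1).
All other segments surface unchanged.

3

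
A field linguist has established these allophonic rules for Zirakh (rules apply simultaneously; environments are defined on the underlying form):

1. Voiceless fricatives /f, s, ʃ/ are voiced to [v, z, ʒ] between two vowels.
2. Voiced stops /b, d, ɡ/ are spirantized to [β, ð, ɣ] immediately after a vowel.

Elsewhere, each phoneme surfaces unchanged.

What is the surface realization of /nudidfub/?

[nuðiðfuβ]

/n/ (word-initial) is unaffected → [n].
/u/ stays [u].
/d/ (between /u/ and /i/) occurs immediately after a vowel → [ð] by rule 2.
/i/ stays [i].
/d/ (between /i/ and /f/) occurs immediately after a vowel → [ð] by rule 2.
/f/ — between /d/ and /u/; rule 1 does not apply here → [f].
/u/ — not in any rule's target class → [u].
/b/ (word-final): immediately after a vowel, so rule 2 applies → [β].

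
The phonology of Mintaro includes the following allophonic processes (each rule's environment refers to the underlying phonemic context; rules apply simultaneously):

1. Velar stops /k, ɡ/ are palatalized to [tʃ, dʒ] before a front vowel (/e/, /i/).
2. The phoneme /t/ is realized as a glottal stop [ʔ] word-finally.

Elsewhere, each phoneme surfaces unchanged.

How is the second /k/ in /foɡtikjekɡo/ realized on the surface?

[k]

/k/ (between /e/ and /ɡ/) is in the target of rule 1 but the environment (before a front vowel) is not met → [k].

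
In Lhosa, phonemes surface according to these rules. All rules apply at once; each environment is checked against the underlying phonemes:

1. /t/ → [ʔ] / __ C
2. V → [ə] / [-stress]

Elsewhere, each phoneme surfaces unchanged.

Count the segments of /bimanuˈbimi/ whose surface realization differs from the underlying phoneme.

4

Segments that undergo a rule: /i/ → [ə] (rule 2); /a/ → [ə] (rule 2); /u/ → [ə] (rule 2); /i/ → [ə] (rule 2).
All other segments surface unchanged.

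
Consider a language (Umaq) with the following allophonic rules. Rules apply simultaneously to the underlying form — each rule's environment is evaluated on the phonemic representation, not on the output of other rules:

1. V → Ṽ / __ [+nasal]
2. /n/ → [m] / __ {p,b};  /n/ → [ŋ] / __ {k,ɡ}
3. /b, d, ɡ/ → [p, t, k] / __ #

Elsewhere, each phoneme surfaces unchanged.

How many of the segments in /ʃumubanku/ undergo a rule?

Segments that undergo a rule: /u/ → [ũ] (rule 1); /a/ → [ã] (rule 1); /n/ → [ŋ] (rule 2).
All other segments surface unchanged.

3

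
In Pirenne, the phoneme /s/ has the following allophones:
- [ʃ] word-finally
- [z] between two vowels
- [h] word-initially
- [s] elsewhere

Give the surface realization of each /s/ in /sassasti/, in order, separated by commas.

Occurrence 1 (position 1): word-initially → [h].
Occurrence 2 (position 3): no conditioning environment matches → elsewhere allophone [s].
Occurrence 3 (position 4): no conditioning environment matches → elsewhere allophone [s].
Occurrence 4 (position 6): no conditioning environment matches → elsewhere allophone [s].

[h], [s], [s], [s]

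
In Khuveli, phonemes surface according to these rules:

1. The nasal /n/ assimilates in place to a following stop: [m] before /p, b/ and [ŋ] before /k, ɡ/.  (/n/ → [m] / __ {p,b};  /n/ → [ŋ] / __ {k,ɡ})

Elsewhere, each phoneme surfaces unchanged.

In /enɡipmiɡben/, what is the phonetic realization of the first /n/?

/n/ (between /e/ and /ɡ/): before a labial or velar stop, so rule 1 applies → [ŋ].

[ŋ]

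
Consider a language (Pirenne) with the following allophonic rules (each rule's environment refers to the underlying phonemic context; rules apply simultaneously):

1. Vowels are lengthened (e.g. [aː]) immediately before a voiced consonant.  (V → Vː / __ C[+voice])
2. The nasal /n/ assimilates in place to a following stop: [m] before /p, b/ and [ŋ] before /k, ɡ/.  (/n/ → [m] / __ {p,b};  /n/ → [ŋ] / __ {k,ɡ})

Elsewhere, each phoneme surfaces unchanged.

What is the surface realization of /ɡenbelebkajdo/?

/ɡ/ — not in any rule's target class → [ɡ].
/e/ (between /ɡ/ and /n/): before a voiced consonant, so rule 1 applies → [eː].
/n/ meets the environment for rule 2 (before a labial or velar stop) → [m].
/b/ — not in any rule's target class → [b].
Rule 1 applies to /e/ (between /b/ and /l/: before a voiced consonant) → [eː].
/l/ stays [l].
/e/ (between /l/ and /b/) occurs before a voiced consonant → [eː] by rule 1.
/b/ — not in any rule's target class → [b].
/k/ — not in any rule's target class → [k].
/a/ (between /k/ and /j/): before a voiced consonant, so rule 1 applies → [aː].
/j/ — not in any rule's target class → [j].
/d/ (between /j/ and /o/) is unaffected → [d].
/o/ — word-final; rule 1 does not apply here → [o].

[ɡeːmbeːleːbkaːjdo]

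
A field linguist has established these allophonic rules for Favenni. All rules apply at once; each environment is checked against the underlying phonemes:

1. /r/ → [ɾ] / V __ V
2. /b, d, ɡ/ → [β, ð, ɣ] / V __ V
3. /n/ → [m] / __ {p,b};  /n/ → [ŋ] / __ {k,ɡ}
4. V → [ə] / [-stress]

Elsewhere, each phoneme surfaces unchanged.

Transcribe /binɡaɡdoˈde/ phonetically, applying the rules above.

[bəŋɡəɡdəˈðe]

/b/ (word-initial) fails the environment for rule 2, so it stays [b].
/i/ (between /b/ and /n/): in an unstressed syllable, so rule 4 applies → [ə].
Rule 3 applies to /n/ (between /i/ and /ɡ/: before a labial or velar stop) → [ŋ].
/ɡ/ (between /n/ and /a/): rule 2 targets it, but not between two vowels → unchanged [ɡ].
Rule 4 applies to /a/ (between /ɡ/ and /ɡ/: in an unstressed syllable) → [ə].
/ɡ/ (between /a/ and /d/) fails the environment for rule 2, so it stays [ɡ].
/d/ (between /ɡ/ and /o/) is in the target of rule 2 but the environment (between two vowels) is not met → [d].
/o/ — between /d/ and /d/, in an unstressed syllable — surfaces as [ə] (rule 4).
/d/ (between /o/ and /e/): between two vowels, so rule 2 applies → [ð].
/e/ (word-final) fails the environment for rule 4, so it stays [e].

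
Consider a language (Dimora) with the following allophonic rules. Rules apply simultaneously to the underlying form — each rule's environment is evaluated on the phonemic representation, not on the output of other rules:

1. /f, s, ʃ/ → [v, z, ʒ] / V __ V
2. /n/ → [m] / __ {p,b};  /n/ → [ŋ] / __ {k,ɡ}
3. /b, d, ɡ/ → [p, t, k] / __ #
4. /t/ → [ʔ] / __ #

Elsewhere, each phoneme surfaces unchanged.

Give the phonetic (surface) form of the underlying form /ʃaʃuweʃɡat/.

[ʃaʒuweʃɡaʔ]

/ʃ/ — word-initial; rule 1 does not apply here → [ʃ].
/ʃ/ (between /a/ and /u/): between two vowels, so rule 1 applies → [ʒ].
/ʃ/ — between /e/ and /ɡ/; rule 1 does not apply here → [ʃ].
/ɡ/ (between /ʃ/ and /a/) fails the environment for rule 3, so it stays [ɡ].
Rule 4 applies to /t/ (word-final: word-finally) → [ʔ].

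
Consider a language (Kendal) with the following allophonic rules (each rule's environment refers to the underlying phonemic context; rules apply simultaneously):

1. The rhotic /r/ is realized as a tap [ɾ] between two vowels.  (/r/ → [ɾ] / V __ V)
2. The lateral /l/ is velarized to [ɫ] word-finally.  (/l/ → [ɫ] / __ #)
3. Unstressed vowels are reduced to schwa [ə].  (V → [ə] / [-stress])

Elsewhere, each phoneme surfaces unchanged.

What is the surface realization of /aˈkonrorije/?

/a/ — word-initial, in an unstressed syllable — surfaces as [ə] (rule 3).
/k/ (between /a/ and /o/): no rule targets it → [k].
/o/ (between /k/ and /n/) is in the target of rule 3 but the environment (in an unstressed syllable) is not met → [o].
/n/ (between /o/ and /r/) is unaffected → [n].
/r/ (between /n/ and /o/) is in the target of rule 1 but the environment (between two vowels) is not met → [r].
/o/ meets the environment for rule 3 (in an unstressed syllable) → [ə].
/r/ (between /o/ and /i/): between two vowels, so rule 1 applies → [ɾ].
/i/ (between /r/ and /j/) occurs in an unstressed syllable → [ə] by rule 3.
/j/ (between /i/ and /e/) is unaffected → [j].
/e/ (word-final) occurs in an unstressed syllable → [ə] by rule 3.

[əˈkonrəɾəjə]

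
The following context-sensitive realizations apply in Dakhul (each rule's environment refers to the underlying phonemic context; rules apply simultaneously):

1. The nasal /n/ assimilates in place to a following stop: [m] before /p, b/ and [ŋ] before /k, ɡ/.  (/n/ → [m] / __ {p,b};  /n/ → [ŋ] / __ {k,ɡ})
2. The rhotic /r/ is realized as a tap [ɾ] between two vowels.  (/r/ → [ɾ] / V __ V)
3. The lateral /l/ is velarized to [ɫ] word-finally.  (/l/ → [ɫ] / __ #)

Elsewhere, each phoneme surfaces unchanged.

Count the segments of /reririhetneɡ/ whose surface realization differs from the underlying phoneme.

2

Segments that undergo a rule: /r/ → [ɾ] (rule 2); /r/ → [ɾ] (rule 2).
All other segments surface unchanged.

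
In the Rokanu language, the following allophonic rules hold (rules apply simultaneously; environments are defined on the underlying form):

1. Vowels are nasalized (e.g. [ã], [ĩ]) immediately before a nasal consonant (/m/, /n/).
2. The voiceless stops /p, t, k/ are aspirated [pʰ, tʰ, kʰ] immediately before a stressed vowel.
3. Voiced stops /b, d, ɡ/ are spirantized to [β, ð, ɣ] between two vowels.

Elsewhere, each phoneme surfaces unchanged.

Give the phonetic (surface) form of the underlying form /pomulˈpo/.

/p/ (word-initial) is in the target of rule 2 but the environment (immediately before a stressed vowel) is not met → [p].
/o/ meets the environment for rule 1 (before a nasal consonant) → [õ].
/u/ — between /m/ and /l/; rule 1 does not apply here → [u].
Rule 2 applies to /p/ (between /l/ and /o/: immediately before a stressed vowel) → [pʰ].
/o/ (word-final) is in the target of rule 1 but the environment (before a nasal consonant) is not met → [o].

[põmulˈpʰo]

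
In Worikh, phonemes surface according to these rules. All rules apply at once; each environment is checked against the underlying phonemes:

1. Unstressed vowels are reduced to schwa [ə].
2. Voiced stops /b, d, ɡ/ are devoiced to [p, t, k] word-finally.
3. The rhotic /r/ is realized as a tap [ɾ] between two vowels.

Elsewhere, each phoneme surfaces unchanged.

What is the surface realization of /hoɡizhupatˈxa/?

Rule 1 applies to /o/ (between /h/ and /ɡ/: in an unstressed syllable) → [ə].
/ɡ/ — between /o/ and /i/; rule 2 does not apply here → [ɡ].
Rule 1 applies to /i/ (between /ɡ/ and /z/: in an unstressed syllable) → [ə].
/u/ — between /h/ and /p/, in an unstressed syllable — surfaces as [ə] (rule 1).
Rule 1 applies to /a/ (between /p/ and /t/: in an unstressed syllable) → [ə].
/a/ (word-final) is in the target of rule 1 but the environment (in an unstressed syllable) is not met → [a].

[həɡəzhəpətˈxa]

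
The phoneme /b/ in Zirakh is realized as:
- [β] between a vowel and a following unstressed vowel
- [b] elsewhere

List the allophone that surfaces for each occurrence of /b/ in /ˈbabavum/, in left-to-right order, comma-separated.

Occurrence 1 (position 1): no conditioning environment matches → elsewhere allophone [b].
Occurrence 2 (position 3): between a vowel and a following unstressed vowel → [β].

[b], [β]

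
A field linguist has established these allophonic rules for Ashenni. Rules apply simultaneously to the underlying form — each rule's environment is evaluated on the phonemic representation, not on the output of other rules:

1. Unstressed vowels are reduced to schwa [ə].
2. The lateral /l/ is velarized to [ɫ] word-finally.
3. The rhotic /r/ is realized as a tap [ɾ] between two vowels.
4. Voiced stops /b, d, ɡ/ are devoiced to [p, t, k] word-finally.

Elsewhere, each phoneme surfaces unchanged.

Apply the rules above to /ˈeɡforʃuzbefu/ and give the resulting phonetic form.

[ˈeɡfərʃəzbəfə]

/e/ (word-initial) is in the target of rule 1 but the environment (in an unstressed syllable) is not met → [e].
/ɡ/ (between /e/ and /f/): rule 4 targets it, but not word-finally → unchanged [ɡ].
/f/ — not in any rule's target class → [f].
Rule 1 applies to /o/ (between /f/ and /r/: in an unstressed syllable) → [ə].
/r/ (between /o/ and /ʃ/): rule 3 targets it, but not between two vowels → unchanged [r].
/ʃ/ (between /r/ and /u/): no rule targets it → [ʃ].
/u/ meets the environment for rule 1 (in an unstressed syllable) → [ə].
/z/ (between /u/ and /b/): no rule targets it → [z].
/b/ (between /z/ and /e/) is in the target of rule 4 but the environment (word-finally) is not met → [b].
Rule 1 applies to /e/ (between /b/ and /f/: in an unstressed syllable) → [ə].
/f/ — not in any rule's target class → [f].
/u/ — word-final, in an unstressed syllable — surfaces as [ə] (rule 1).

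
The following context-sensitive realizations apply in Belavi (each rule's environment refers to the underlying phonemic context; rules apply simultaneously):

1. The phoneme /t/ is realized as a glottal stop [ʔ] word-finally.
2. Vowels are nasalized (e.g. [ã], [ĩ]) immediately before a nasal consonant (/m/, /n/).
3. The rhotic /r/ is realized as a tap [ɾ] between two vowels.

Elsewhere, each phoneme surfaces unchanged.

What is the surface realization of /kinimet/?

[kĩnĩmeʔ]

/k/ stays [k].
/i/ — between /k/ and /n/, before a nasal consonant — surfaces as [ĩ] (rule 2).
/n/ stays [n].
/i/ (between /n/ and /m/): before a nasal consonant, so rule 2 applies → [ĩ].
/m/ stays [m].
/e/ (between /m/ and /t/) fails the environment for rule 2, so it stays [e].
/t/ (word-final): word-finally, so rule 1 applies → [ʔ].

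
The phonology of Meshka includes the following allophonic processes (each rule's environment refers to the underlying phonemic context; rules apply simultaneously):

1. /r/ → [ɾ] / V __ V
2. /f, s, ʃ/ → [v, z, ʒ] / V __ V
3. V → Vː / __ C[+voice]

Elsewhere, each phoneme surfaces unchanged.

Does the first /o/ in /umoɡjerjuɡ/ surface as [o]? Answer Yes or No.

/o/ — between /m/ and /ɡ/, before a voiced consonant — surfaces as [oː] (rule 3).
The actual realization is [oː], not [o].

No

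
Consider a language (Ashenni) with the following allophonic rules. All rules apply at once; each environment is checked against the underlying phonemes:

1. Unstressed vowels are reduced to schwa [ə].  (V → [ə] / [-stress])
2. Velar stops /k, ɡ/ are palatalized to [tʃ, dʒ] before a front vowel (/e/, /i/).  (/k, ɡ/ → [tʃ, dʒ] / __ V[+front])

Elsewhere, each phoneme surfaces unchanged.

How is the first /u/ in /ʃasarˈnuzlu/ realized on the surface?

/u/ — between /n/ and /z/; rule 1 does not apply here → [u].

[u]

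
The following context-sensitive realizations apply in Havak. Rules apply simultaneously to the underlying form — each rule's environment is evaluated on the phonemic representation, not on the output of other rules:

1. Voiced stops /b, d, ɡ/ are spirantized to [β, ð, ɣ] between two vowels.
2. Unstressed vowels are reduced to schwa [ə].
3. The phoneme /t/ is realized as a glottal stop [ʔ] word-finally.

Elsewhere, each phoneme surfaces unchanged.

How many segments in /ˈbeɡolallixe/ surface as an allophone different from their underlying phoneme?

Segments that undergo a rule: /ɡ/ → [ɣ] (rule 1); /o/ → [ə] (rule 2); /a/ → [ə] (rule 2); /i/ → [ə] (rule 2); /e/ → [ə] (rule 2).
All other segments surface unchanged.

5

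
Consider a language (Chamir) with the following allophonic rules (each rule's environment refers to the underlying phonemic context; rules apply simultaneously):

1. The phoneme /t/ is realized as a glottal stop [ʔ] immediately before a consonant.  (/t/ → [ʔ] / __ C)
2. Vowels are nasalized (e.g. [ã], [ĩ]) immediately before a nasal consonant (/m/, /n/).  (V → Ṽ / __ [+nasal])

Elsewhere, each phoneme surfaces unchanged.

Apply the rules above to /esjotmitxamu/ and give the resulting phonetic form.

/e/ (word-initial) fails the environment for rule 2, so it stays [e].
/s/ — not in any rule's target class → [s].
/j/ (between /s/ and /o/): no rule targets it → [j].
/o/ (between /j/ and /t/) fails the environment for rule 2, so it stays [o].
Rule 1 applies to /t/ (between /o/ and /m/: immediately before a consonant) → [ʔ].
/m/ (between /t/ and /i/): no rule targets it → [m].
/i/ (between /m/ and /t/) fails the environment for rule 2, so it stays [i].
/t/ meets the environment for rule 1 (immediately before a consonant) → [ʔ].
/x/ stays [x].
/a/ meets the environment for rule 2 (before a nasal consonant) → [ã].
/m/ (between /a/ and /u/) is unaffected → [m].
/u/ (word-final): rule 2 targets it, but not before a nasal consonant → unchanged [u].

[esjoʔmiʔxãmu]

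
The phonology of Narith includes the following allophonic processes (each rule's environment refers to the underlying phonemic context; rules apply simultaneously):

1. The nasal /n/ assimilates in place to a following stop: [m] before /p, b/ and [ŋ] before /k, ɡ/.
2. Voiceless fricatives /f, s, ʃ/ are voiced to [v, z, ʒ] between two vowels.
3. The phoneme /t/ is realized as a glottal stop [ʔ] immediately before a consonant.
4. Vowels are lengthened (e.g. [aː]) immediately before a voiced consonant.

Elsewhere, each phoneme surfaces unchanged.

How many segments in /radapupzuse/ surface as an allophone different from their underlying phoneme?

2

Segments that undergo a rule: /a/ → [aː] (rule 4); /s/ → [z] (rule 2).
All other segments surface unchanged.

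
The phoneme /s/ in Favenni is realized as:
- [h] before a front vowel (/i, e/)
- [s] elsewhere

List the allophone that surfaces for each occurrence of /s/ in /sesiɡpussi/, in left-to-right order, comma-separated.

[h], [h], [s], [h]

Occurrence 1 (position 1): before a front vowel (/i, e/) → [h].
Occurrence 2 (position 3): before a front vowel (/i, e/) → [h].
Occurrence 3 (position 8): no conditioning environment matches → elsewhere allophone [s].
Occurrence 4 (position 9): before a front vowel (/i, e/) → [h].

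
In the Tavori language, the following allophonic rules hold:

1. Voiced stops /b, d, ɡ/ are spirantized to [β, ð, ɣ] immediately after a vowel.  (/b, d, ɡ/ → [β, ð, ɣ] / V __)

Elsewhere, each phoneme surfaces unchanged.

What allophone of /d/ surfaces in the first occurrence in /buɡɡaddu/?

/d/ meets the environment for rule 1 (immediately after a vowel) → [ð].

[ð]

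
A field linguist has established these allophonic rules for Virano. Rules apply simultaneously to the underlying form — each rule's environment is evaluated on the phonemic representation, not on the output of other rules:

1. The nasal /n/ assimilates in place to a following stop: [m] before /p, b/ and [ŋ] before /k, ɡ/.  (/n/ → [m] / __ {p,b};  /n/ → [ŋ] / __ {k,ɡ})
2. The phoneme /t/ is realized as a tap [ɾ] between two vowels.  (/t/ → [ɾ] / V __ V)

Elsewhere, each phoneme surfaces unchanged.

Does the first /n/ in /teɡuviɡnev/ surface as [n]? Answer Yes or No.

Yes

/n/ (between /ɡ/ and /e/) is in the target of rule 1 but the environment (before a labial or velar stop) is not met → [n].
The actual realization is [n], which matches [n].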